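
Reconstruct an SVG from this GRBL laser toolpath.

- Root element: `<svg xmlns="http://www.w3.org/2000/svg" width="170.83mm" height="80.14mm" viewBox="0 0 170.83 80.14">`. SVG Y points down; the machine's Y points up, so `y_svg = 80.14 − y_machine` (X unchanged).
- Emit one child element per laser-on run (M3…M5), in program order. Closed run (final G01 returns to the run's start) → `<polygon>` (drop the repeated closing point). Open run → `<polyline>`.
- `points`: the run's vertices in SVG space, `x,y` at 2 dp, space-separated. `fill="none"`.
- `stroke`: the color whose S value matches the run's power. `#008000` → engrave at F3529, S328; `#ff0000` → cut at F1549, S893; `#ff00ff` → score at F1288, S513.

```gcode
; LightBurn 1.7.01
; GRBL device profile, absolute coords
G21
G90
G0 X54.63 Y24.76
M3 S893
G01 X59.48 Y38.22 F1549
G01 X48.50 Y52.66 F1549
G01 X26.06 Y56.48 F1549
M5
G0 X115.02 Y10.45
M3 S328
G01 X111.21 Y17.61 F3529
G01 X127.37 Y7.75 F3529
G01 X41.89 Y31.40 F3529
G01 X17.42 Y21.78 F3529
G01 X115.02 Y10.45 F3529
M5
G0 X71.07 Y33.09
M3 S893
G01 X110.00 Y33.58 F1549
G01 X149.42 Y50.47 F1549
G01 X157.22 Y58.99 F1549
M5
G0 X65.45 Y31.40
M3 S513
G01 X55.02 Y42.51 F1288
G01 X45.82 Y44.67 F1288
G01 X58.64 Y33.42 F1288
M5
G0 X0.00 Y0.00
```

<svg xmlns="http://www.w3.org/2000/svg" width="170.83mm" height="80.14mm" viewBox="0 0 170.83 80.14">
  <polyline points="54.63,55.38 59.48,41.92 48.50,27.48 26.06,23.66" fill="none" stroke="#ff0000"/>
  <polygon points="115.02,69.69 111.21,62.53 127.37,72.39 41.89,48.74 17.42,58.36" fill="none" stroke="#008000"/>
  <polyline points="71.07,47.05 110.00,46.56 149.42,29.67 157.22,21.15" fill="none" stroke="#ff0000"/>
  <polyline points="65.45,48.74 55.02,37.63 45.82,35.47 58.64,46.72" fill="none" stroke="#ff00ff"/>
</svg>

Each laser-on run becomes one SVG element. Flip Y back into SVG space with y_svg = 80.14 − y_machine.

Run 1: the run's S893 means `#ff0000` (cut). The run is open, so emit a `<polyline>` with points (Y-flipped): 54.63,55.38 59.48,41.92 48.50,27.48 26.06,23.66.

Run 2: power S328 maps to stroke `#008000` (engrave). The run returns to its start, so emit a `<polygon>` with points (Y-flipped): 115.02,69.69 111.21,62.53 127.37,72.39 41.89,48.74 17.42,58.36.

Run 3: S893 ⇒ cut layer `#ff0000`. The run is open, so emit a `<polyline>` with points (Y-flipped): 71.07,47.05 110.00,46.56 149.42,29.67 157.22,21.15.

Run 4: the run's S513 means `#ff00ff` (score). The run is open, so emit a `<polyline>` with points (Y-flipped): 65.45,48.74 55.02,37.63 45.82,35.47 58.64,46.72.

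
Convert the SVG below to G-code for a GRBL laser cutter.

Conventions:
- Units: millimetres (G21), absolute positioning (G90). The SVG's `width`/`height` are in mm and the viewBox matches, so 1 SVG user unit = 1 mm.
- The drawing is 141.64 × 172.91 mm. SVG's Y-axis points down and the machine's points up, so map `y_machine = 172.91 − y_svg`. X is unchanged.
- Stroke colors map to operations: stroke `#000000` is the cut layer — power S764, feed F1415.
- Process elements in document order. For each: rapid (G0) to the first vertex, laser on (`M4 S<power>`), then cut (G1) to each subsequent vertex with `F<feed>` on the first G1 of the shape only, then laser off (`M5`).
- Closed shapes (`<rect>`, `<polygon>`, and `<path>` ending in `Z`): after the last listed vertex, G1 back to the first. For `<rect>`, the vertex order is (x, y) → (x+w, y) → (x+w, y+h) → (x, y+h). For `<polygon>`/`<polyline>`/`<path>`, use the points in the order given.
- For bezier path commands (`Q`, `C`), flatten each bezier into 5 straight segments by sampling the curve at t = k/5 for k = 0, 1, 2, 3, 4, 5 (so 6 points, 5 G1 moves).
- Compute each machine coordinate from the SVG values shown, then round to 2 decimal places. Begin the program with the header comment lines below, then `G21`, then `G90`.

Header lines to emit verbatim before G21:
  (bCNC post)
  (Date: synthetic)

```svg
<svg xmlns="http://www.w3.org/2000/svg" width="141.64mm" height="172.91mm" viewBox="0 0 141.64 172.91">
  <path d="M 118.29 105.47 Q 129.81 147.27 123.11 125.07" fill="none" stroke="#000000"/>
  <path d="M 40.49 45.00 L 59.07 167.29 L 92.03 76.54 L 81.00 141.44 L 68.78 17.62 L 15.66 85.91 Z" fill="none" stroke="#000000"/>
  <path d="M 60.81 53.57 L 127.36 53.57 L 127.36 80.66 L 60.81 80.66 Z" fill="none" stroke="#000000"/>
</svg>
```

1 u = 1 mm; y_m = 172.91 − y.

[1] `<path>` quadratic bezier, #000000→cut S764 F1415: (118.29,67.44) → (122.17,53.28) → (124.59,44.24) → (125.55,40.32) → (125.06,41.52) → (123.11,47.84)

[2] `<path>` closed polygon, #000000→cut S764 F1415: (40.49,127.91) → (59.07,5.62) → (92.03,96.37) → (81.00,31.47) → (68.78,155.29) → (15.66,87.00) → (40.49,127.91) (closed)

[3] `<path>` rectangle, #000000→cut S764 F1415: (60.81,119.34) → (127.36,119.34) → (127.36,92.25) → (60.81,92.25) → (60.81,119.34) (closed)

(bCNC post)
(Date: synthetic)
G21
G90
G0 X118.29 Y67.44
M4 S764
G1 X122.17 Y53.28 F1415
G1 X124.59 Y44.24
G1 X125.55 Y40.32
G1 X125.06 Y41.52
G1 X123.11 Y47.84
M5
G0 X40.49 Y127.91
M4 S764
G1 X59.07 Y5.62 F1415
G1 X92.03 Y96.37
G1 X81.00 Y31.47
G1 X68.78 Y155.29
G1 X15.66 Y87.00
G1 X40.49 Y127.91
M5
G0 X60.81 Y119.34
M4 S764
G1 X127.36 Y119.34 F1415
G1 X127.36 Y92.25
G1 X60.81 Y92.25
G1 X60.81 Y119.34
M5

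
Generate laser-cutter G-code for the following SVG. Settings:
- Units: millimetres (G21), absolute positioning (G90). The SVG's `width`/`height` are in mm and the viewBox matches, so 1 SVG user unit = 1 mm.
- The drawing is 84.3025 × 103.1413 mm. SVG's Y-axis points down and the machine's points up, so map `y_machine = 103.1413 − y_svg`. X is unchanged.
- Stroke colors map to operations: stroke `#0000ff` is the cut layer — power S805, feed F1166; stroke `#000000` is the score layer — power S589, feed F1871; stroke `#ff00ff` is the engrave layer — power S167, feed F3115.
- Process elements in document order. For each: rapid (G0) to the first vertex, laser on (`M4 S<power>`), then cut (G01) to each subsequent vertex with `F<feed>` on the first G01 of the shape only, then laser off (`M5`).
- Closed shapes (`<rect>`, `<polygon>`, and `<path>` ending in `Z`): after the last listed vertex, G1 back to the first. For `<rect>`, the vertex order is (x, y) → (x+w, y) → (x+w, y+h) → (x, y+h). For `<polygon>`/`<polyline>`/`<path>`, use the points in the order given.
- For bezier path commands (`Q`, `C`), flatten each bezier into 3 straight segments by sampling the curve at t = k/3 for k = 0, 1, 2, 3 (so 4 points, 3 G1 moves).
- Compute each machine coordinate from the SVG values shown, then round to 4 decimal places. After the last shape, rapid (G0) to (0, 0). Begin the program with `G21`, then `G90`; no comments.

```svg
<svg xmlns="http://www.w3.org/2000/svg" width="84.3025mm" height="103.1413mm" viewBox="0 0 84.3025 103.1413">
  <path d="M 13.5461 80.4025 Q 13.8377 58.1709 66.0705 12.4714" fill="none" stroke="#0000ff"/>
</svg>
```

Since the viewBox matches the mm dimensions, user units are millimetres directly. The only transform is the Y-flip y_m = 103.1413 − y_svg.

Shape 1 is a quadratic bezier drawn with `<path>`. Its stroke #0000ff means cut at S805, F1166. After flipping Y the toolpath is (13.5461,22.7388) → (19.5117,40.1674) → (37.0199,62.8111) → (66.0705,90.6699).

G21
G90
G0 X13.5461 Y22.7388
M4 S805
G01 X19.5117 Y40.1674 F1166
G01 X37.0199 Y62.8111
G01 X66.0705 Y90.6699
M5
G0 X0.0000 Y0.0000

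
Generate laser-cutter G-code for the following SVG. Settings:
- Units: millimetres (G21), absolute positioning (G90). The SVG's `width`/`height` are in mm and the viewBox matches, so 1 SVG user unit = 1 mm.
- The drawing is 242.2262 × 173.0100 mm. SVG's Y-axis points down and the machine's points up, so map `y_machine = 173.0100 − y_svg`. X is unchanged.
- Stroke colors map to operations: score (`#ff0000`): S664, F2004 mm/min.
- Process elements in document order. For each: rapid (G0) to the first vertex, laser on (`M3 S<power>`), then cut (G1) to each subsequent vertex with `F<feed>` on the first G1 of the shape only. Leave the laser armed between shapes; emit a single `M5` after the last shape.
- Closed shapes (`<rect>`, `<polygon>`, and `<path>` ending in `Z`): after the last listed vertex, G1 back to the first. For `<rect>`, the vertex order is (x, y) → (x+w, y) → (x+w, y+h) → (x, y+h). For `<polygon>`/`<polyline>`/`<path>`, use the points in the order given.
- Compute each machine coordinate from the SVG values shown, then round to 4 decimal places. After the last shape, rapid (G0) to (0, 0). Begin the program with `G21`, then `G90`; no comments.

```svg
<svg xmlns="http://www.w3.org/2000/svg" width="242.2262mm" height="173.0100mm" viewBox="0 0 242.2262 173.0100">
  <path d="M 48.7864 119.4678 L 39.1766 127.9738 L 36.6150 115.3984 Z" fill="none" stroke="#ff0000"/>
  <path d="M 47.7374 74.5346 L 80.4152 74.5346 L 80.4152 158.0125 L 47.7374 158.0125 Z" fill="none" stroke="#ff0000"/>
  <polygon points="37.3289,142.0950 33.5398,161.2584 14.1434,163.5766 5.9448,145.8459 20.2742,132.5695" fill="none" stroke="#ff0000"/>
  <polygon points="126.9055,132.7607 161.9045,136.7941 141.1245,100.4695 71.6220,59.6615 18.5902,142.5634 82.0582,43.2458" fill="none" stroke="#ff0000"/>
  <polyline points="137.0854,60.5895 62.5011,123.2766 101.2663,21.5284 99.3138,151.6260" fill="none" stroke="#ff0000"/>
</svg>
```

G21
G90
G0 X48.7864 Y53.5422
M3 S664
G1 X39.1766 Y45.0362 F2004
G1 X36.6150 Y57.6116
G1 X48.7864 Y53.5422
G0 X47.7374 Y98.4754
M3 S664
G1 X80.4152 Y98.4754 F2004
G1 X80.4152 Y14.9975
G1 X47.7374 Y14.9975
G1 X47.7374 Y98.4754
G0 X37.3289 Y30.9150
M3 S664
G1 X33.5398 Y11.7516 F2004
G1 X14.1434 Y9.4334
G1 X5.9448 Y27.1641
G1 X20.2742 Y40.4405
G1 X37.3289 Y30.9150
G0 X126.9055 Y40.2493
M3 S664
G1 X161.9045 Y36.2159 F2004
G1 X141.1245 Y72.5405
G1 X71.6220 Y113.3485
G1 X18.5902 Y30.4466
G1 X82.0582 Y129.7642
G1 X126.9055 Y40.2493
G0 X137.0854 Y112.4205
M3 S664
G1 X62.5011 Y49.7334 F2004
G1 X101.2663 Y151.4816
G1 X99.3138 Y21.3840
M5
G0 X0.0000 Y0.0000

viewBox `0 0 242.2262 173.0100` with mm width/height → 1 unit = 1 mm. Flip: y_m = 173.0100 − y_svg.

**Shape 1** — `<path>` regular polygon, stroke `#ff0000` → score (S664, F2004). Machine vertices: (48.7864,53.5422) → (39.1766,45.0362) → (36.6150,57.6116) → (48.7864,53.5422). Closed: final G1 returns to the first vertex.

**Shape 2** — `<path>` rectangle, stroke `#ff0000` → score (S664, F2004). Machine vertices: (47.7374,98.4754) → (80.4152,98.4754) → (80.4152,14.9975) → (47.7374,14.9975) → (47.7374,98.4754). Closed: final G1 returns to the first vertex.

**Shape 3** — `<polygon>` regular polygon, stroke `#ff0000` → score (S664, F2004). Machine vertices: (37.3289,30.9150) → (33.5398,11.7516) → (14.1434,9.4334) → (5.9448,27.1641) → (20.2742,40.4405) → (37.3289,30.9150). Closed: final G1 returns to the first vertex.

**Shape 4** — `<polygon>` closed polygon, stroke `#ff0000` → score (S664, F2004). Machine vertices: (126.9055,40.2493) → (161.9045,36.2159) → (141.1245,72.5405) → (71.6220,113.3485) → (18.5902,30.4466) → (82.0582,129.7642) → (126.9055,40.2493). Closed: final G1 returns to the first vertex.

**Shape 5** — `<polyline>` open polyline, stroke `#ff0000` → score (S664, F2004). Machine vertices: (137.0854,112.4205) → (62.5011,49.7334) → (101.2663,151.4816) → (99.3138,21.3840). Open path.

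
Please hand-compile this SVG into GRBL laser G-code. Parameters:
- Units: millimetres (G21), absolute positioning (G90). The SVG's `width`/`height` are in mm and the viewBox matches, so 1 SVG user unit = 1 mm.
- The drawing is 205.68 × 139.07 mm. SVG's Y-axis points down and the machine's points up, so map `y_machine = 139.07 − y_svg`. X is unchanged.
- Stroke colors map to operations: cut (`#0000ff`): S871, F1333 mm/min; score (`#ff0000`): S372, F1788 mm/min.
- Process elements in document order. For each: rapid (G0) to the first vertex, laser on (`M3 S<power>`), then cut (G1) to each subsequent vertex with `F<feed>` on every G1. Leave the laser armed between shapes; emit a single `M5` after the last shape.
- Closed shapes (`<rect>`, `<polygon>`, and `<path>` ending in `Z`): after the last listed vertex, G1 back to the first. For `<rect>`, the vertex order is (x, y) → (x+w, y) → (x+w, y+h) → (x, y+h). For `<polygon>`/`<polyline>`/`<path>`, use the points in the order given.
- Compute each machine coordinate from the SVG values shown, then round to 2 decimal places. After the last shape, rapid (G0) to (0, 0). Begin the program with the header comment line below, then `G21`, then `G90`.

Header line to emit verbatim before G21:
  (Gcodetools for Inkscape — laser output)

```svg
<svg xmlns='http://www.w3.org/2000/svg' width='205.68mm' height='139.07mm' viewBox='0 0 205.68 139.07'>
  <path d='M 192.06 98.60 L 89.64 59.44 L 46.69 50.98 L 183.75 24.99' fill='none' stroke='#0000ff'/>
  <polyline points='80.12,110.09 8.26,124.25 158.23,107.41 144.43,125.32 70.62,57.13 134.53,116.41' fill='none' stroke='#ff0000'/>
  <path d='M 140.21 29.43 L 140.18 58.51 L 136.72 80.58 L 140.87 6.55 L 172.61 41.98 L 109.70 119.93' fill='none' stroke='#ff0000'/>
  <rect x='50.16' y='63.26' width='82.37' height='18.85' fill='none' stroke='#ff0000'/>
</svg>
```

(Gcodetools for Inkscape — laser output)
G21
G90
G0 X192.06 Y40.47
M3 S871
G1 X89.64 Y79.63 F1333
G1 X46.69 Y88.09 F1333
G1 X183.75 Y114.08 F1333
G0 X80.12 Y28.98
M3 S372
G1 X8.26 Y14.82 F1788
G1 X158.23 Y31.66 F1788
G1 X144.43 Y13.75 F1788
G1 X70.62 Y81.94 F1788
G1 X134.53 Y22.66 F1788
G0 X140.21 Y109.64
M3 S372
G1 X140.18 Y80.56 F1788
G1 X136.72 Y58.49 F1788
G1 X140.87 Y132.52 F1788
G1 X172.61 Y97.09 F1788
G1 X109.70 Y19.14 F1788
G0 X50.16 Y75.81
M3 S372
G1 X132.53 Y75.81 F1788
G1 X132.53 Y56.96 F1788
G1 X50.16 Y56.96 F1788
G1 X50.16 Y75.81 F1788
M5
G0 X0.00 Y0.00

viewBox `0 0 205.68 139.07` with mm width/height → 1 unit = 1 mm. Flip: y_m = 139.07 − y_svg.

**Shape 1** — `<path>` open polyline, stroke `#0000ff` → cut (S871, F1333). Machine vertices: (192.06,40.47) → (89.64,79.63) → (46.69,88.09) → (183.75,114.08). Open path.

**Shape 2** — `<polyline>` open polyline, stroke `#ff0000` → score (S372, F1788). Machine vertices: (80.12,28.98) → (8.26,14.82) → (158.23,31.66) → (144.43,13.75) → (70.62,81.94) → (134.53,22.66). Open path.

**Shape 3** — `<path>` open polyline, stroke `#ff0000` → score (S372, F1788). Machine vertices: (140.21,109.64) → (140.18,80.56) → (136.72,58.49) → (140.87,132.52) → (172.61,97.09) → (109.70,19.14). Open path.

**Shape 4** — `<rect>` rectangle, stroke `#ff0000` → score (S372, F1788). Machine vertices: (50.16,75.81) → (132.53,75.81) → (132.53,56.96) → (50.16,56.96) → (50.16,75.81). Closed: final G1 returns to the first vertex.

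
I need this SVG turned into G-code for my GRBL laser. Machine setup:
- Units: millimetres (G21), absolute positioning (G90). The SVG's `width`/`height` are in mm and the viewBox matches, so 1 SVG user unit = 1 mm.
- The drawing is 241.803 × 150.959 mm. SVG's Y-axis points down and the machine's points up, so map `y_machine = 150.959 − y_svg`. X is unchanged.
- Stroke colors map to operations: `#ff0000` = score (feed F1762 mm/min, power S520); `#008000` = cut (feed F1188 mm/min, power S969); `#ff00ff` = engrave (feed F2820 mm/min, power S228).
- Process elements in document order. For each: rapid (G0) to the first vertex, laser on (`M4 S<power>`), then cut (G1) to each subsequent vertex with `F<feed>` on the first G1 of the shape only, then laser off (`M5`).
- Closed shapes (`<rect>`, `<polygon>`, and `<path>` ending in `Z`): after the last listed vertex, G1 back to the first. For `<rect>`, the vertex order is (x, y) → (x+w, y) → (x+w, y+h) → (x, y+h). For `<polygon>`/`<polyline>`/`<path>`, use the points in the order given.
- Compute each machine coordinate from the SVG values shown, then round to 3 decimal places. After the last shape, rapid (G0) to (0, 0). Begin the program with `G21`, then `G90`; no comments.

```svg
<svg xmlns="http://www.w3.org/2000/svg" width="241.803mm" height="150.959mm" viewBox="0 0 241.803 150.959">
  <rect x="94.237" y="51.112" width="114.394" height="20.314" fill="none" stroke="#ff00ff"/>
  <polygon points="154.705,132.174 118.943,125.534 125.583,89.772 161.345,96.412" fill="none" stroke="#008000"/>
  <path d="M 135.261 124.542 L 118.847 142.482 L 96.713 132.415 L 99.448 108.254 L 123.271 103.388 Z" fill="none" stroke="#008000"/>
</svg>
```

Since the viewBox matches the mm dimensions, user units are millimetres directly. The only transform is the Y-flip y_m = 150.959 − y_svg.

Shape 1 is a rectangle drawn with `<rect>`. Its stroke #ff00ff means engrave at S228, F2820. After flipping Y the toolpath is (94.237,99.847) → (208.631,99.847) → (208.631,79.533) → (94.237,79.533) → (94.237,99.847), returning to the start.

Shape 2 is a regular polygon drawn with `<polygon>`. Its stroke #008000 means cut at S969, F1188. After flipping Y the toolpath is (154.705,18.785) → (118.943,25.425) → (125.583,61.187) → (161.345,54.547) → (154.705,18.785), returning to the start.

Shape 3 is a regular polygon drawn with `<path>`. Its stroke #008000 means cut at S969, F1188. After flipping Y the toolpath is (135.261,26.417) → (118.847,8.477) → (96.713,18.544) → (99.448,42.705) → (123.271,47.571) → (135.261,26.417), returning to the start.

G21
G90
G0 X94.237 Y99.847
M4 S228
G1 X208.631 Y99.847 F2820
G1 X208.631 Y79.533
G1 X94.237 Y79.533
G1 X94.237 Y99.847
M5
G0 X154.705 Y18.785
M4 S969
G1 X118.943 Y25.425 F1188
G1 X125.583 Y61.187
G1 X161.345 Y54.547
G1 X154.705 Y18.785
M5
G0 X135.261 Y26.417
M4 S969
G1 X118.847 Y8.477 F1188
G1 X96.713 Y18.544
G1 X99.448 Y42.705
G1 X123.271 Y47.571
G1 X135.261 Y26.417
M5
G0 X0.000 Y0.000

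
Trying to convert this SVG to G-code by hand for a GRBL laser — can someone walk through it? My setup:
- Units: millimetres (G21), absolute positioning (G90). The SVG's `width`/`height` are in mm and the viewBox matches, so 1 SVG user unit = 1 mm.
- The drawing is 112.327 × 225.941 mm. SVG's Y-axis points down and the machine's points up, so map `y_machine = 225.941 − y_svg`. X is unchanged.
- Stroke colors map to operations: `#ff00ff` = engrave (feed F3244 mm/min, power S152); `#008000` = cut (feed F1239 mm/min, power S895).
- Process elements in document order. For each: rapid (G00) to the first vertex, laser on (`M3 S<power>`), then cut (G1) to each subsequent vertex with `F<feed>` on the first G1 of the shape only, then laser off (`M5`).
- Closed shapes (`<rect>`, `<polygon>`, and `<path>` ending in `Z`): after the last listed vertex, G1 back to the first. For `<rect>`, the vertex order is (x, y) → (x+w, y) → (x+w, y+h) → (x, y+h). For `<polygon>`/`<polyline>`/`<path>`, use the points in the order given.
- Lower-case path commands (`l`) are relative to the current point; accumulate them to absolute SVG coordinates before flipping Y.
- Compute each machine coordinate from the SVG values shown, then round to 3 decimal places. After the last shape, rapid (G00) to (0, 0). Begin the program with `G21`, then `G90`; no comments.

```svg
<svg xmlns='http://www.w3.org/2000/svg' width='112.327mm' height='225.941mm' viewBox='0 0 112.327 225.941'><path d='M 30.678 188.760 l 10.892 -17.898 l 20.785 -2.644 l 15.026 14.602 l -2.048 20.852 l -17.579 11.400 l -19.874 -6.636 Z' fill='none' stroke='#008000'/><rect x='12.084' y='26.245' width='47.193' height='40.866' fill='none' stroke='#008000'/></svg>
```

G21
G90
G00 X30.678 Y37.181
M3 S895
G1 X41.570 Y55.079 F1239
G1 X62.355 Y57.723
G1 X77.381 Y43.121
G1 X75.333 Y22.269
G1 X57.754 Y10.869
G1 X37.880 Y17.505
G1 X30.678 Y37.181
M5
G00 X12.084 Y199.696
M3 S895
G1 X59.277 Y199.696 F1239
G1 X59.277 Y158.830
G1 X12.084 Y158.830
G1 X12.084 Y199.696
M5
G00 X0.000 Y0.000

viewBox `0 0 112.327 225.941` with mm width/height → 1 unit = 1 mm. Flip: y_m = 225.941 − y_svg.

**Shape 1** — `<path>` regular polygon, stroke `#008000` → cut (S895, F1239). Machine vertices: (30.678,37.181) → (41.570,55.079) → (62.355,57.723) → (77.381,43.121) → (75.333,22.269) → (57.754,10.869) → (37.880,17.505) → (30.678,37.181). Closed: final G1 returns to the first vertex.

**Shape 2** — `<rect>` rectangle, stroke `#008000` → cut (S895, F1239). Machine vertices: (12.084,199.696) → (59.277,199.696) → (59.277,158.830) → (12.084,158.830) → (12.084,199.696). Closed: final G1 returns to the first vertex.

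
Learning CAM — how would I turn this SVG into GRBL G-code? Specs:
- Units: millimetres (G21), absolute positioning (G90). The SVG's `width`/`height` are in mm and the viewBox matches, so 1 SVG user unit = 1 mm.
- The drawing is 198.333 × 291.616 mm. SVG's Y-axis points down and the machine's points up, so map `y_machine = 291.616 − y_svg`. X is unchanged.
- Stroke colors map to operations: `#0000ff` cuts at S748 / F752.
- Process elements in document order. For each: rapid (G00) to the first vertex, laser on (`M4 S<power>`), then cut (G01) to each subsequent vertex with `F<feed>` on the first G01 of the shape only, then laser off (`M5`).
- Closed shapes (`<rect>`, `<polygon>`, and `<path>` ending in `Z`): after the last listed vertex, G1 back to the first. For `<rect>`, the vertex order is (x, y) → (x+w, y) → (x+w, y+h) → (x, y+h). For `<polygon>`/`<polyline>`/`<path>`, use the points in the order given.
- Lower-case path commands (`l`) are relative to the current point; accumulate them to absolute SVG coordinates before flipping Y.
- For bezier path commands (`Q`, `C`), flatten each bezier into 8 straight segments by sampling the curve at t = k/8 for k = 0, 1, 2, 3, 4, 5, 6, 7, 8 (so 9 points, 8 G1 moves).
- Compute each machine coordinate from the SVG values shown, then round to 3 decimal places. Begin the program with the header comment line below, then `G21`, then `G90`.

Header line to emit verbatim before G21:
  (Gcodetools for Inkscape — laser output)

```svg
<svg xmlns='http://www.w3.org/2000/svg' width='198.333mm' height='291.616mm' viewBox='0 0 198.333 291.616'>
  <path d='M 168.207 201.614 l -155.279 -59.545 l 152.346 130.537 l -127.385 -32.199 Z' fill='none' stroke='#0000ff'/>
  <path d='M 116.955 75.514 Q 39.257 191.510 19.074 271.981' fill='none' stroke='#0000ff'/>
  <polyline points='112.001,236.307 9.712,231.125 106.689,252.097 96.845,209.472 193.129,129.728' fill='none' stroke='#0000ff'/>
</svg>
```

viewBox `0 0 198.333 291.616` with mm width/height → 1 unit = 1 mm. Flip: y_m = 291.616 − y_svg.

**Shape 1** — `<path>` closed polygon, stroke `#0000ff` → cut (S748, F752). Machine vertices: (168.207,90.002) → (12.928,149.547) → (165.274,19.010) → (37.889,51.209) → (168.207,90.002). Closed: final G1 returns to the first vertex.

**Shape 2** — `<path>` quadratic bezier, stroke `#0000ff` → cut (S748, F752). Control points (SVG): P0=(116.955,75.514), P1=(39.257,191.510), P2=(19.074,271.981); sampled at t=k/8. Machine vertices: (116.955,216.102) → (98.429,187.658) → (81.701,160.324) → (66.770,134.101) → (53.636,108.987) → (42.299,84.984) → (32.760,62.091) → (25.018,40.308) → (19.074,19.635). Open path.

**Shape 3** — `<polyline>` open polyline, stroke `#0000ff` → cut (S748, F752). Machine vertices: (112.001,55.309) → (9.712,60.491) → (106.689,39.519) → (96.845,82.144) → (193.129,161.888). Open path.

(Gcodetools for Inkscape — laser output)
G21
G90
G00 X168.207 Y90.002
M4 S748
G01 X12.928 Y149.547 F752
G01 X165.274 Y19.010
G01 X37.889 Y51.209
G01 X168.207 Y90.002
M5
G00 X116.955 Y216.102
M4 S748
G01 X98.429 Y187.658 F752
G01 X81.701 Y160.324
G01 X66.770 Y134.101
G01 X53.636 Y108.987
G01 X42.299 Y84.984
G01 X32.760 Y62.091
G01 X25.018 Y40.308
G01 X19.074 Y19.635
M5
G00 X112.001 Y55.309
M4 S748
G01 X9.712 Y60.491 F752
G01 X106.689 Y39.519
G01 X96.845 Y82.144
G01 X193.129 Y161.888
M5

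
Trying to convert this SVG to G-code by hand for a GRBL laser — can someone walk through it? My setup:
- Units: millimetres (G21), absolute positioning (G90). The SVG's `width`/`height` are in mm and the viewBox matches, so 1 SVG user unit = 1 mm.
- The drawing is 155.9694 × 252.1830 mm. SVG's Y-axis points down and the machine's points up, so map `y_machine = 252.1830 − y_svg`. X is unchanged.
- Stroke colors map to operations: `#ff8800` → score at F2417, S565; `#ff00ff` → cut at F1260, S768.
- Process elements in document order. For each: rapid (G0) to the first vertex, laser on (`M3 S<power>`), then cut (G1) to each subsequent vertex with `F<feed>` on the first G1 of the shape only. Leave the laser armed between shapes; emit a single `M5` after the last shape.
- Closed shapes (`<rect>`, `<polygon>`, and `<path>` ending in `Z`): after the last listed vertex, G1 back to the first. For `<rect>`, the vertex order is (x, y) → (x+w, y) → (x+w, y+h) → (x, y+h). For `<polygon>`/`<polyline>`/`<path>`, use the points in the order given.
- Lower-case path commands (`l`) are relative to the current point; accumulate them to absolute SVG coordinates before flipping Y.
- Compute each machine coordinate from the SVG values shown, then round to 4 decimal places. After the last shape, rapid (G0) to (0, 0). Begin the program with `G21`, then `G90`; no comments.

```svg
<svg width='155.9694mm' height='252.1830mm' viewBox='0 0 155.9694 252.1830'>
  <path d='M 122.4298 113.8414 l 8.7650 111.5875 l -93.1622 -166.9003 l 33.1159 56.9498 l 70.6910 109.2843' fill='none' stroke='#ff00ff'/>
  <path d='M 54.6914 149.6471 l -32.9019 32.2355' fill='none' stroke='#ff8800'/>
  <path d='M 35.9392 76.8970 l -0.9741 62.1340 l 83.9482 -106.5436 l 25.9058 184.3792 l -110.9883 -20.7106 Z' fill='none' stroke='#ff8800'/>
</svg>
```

Since the viewBox matches the mm dimensions, user units are millimetres directly. The only transform is the Y-flip y_m = 252.1830 − y_svg.

Shape 1 is a open polyline drawn with `<path>`. Its stroke #ff00ff means cut at S768, F1260. After flipping Y the toolpath is (122.4298,138.3416) → (131.1948,26.7541) → (38.0326,193.6544) → (71.1485,136.7046) → (141.8395,27.4203).

Shape 2 is a line segment drawn with `<path>`. Its stroke #ff8800 means score at S565, F2417. After flipping Y the toolpath is (54.6914,102.5359) → (21.7895,70.3004).

Shape 3 is a closed polygon drawn with `<path>`. Its stroke #ff8800 means score at S565, F2417. After flipping Y the toolpath is (35.9392,175.2860) → (34.9651,113.1520) → (118.9133,219.6956) → (144.8191,35.3164) → (33.8308,56.0270) → (35.9392,175.2860), returning to the start.

G21
G90
G0 X122.4298 Y138.3416
M3 S768
G1 X131.1948 Y26.7541 F1260
G1 X38.0326 Y193.6544
G1 X71.1485 Y136.7046
G1 X141.8395 Y27.4203
G0 X54.6914 Y102.5359
M3 S565
G1 X21.7895 Y70.3004 F2417
G0 X35.9392 Y175.2860
M3 S565
G1 X34.9651 Y113.1520 F2417
G1 X118.9133 Y219.6956
G1 X144.8191 Y35.3164
G1 X33.8308 Y56.0270
G1 X35.9392 Y175.2860
M5
G0 X0.0000 Y0.0000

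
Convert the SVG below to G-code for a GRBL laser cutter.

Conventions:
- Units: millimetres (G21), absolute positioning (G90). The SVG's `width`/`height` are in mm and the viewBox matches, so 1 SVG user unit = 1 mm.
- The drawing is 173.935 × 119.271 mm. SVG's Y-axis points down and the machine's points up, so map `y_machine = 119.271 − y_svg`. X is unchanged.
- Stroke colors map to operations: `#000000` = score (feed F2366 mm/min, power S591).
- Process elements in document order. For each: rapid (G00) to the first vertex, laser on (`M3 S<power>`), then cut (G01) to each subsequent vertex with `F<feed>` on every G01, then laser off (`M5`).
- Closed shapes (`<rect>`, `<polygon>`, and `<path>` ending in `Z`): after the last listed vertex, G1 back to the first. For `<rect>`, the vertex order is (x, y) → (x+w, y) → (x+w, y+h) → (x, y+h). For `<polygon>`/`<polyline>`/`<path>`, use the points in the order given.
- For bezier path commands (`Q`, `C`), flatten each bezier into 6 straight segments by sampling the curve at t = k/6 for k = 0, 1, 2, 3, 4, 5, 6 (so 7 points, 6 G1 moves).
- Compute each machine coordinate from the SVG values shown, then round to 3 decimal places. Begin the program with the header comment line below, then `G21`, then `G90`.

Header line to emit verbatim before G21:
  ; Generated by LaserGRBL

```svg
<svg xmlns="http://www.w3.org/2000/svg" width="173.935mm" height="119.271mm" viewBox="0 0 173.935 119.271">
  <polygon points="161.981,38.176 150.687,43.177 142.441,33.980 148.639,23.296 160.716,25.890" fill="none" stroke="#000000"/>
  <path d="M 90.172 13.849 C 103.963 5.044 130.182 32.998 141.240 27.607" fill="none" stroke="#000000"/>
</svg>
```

; Generated by LaserGRBL
G21
G90
G00 X161.981 Y81.095
M3 S591
G01 X150.687 Y76.094 F2366
G01 X142.441 Y85.291 F2366
G01 X148.639 Y95.975 F2366
G01 X160.716 Y93.381 F2366
G01 X161.981 Y81.095 F2366
M5
G00 X90.172 Y105.422
M3 S591
G01 X97.975 Y107.086 F2366
G01 X107.084 Y104.570 F2366
G01 X116.731 Y99.823 F2366
G01 X126.150 Y94.792 F2366
G01 X134.575 Y91.423 F2366
G01 X141.240 Y91.664 F2366
M5

Since the viewBox matches the mm dimensions, user units are millimetres directly. The only transform is the Y-flip y_m = 119.271 − y_svg.

Shape 1 is a regular polygon drawn with `<polygon>`. Its stroke #000000 means score at S591, F2366. After flipping Y the toolpath is (161.981,81.095) → (150.687,76.094) → (142.441,85.291) → (148.639,95.975) → (160.716,93.381) → (161.981,81.095), returning to the start.

Shape 2 is a cubic bezier drawn with `<path>`. Its stroke #000000 means score at S591, F2366. After flipping Y the toolpath is (90.172,105.422) → (97.975,107.086) → (107.084,104.570) → (116.731,99.823) → (126.150,94.792) → (134.575,91.423) → (141.240,91.664).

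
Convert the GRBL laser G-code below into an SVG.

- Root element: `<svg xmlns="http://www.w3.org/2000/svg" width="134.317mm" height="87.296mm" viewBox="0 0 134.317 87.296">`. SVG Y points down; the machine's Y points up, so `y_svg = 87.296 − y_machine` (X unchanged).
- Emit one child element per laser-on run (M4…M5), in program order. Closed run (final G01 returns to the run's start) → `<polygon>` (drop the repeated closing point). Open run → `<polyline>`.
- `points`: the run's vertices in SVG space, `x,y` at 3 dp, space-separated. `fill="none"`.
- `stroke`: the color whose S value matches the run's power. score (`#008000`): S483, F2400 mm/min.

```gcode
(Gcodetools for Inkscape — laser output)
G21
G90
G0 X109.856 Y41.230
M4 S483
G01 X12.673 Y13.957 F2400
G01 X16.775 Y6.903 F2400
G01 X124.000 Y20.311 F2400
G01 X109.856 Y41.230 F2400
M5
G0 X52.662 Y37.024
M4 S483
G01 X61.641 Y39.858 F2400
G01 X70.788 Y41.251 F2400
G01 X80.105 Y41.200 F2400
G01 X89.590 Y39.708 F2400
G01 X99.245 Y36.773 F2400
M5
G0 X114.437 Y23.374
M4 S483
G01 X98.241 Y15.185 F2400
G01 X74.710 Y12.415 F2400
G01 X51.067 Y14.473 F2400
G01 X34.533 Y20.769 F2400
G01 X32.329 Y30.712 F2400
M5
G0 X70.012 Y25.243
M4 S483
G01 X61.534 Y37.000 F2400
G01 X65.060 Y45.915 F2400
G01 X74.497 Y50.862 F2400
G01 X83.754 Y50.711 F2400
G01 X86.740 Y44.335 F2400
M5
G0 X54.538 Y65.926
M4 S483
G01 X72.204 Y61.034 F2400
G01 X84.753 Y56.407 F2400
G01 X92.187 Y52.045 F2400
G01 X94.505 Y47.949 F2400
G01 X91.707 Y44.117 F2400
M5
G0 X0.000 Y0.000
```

Machine Y-up, SVG Y-down with viewBox height 87.296, so y_svg = 87.296 − y_machine; X carries over. Every run uses S483, so all elements get stroke `#008000` (score).

Run 1: The run returns to its start, so emit a `<polygon>` with points (Y-flipped): 109.856,46.066 12.673,73.339 16.775,80.393 124.000,66.985.

Run 2: The run is open, so emit a `<polyline>` with points (Y-flipped): 52.662,50.272 61.641,47.438 70.788,46.045 80.105,46.096 89.590,47.588 99.245,50.523.

Run 3: The run is open, so emit a `<polyline>` with points (Y-flipped): 114.437,63.922 98.241,72.111 74.710,74.881 51.067,72.823 34.533,66.527 32.329,56.584.

Run 4: The run is open, so emit a `<polyline>` with points (Y-flipped): 70.012,62.053 61.534,50.296 65.060,41.381 74.497,36.434 83.754,36.585 86.740,42.961.

Run 5: The run is open, so emit a `<polyline>` with points (Y-flipped): 54.538,21.370 72.204,26.262 84.753,30.889 92.187,35.251 94.505,39.347 91.707,43.179.

<svg xmlns="http://www.w3.org/2000/svg" width="134.317mm" height="87.296mm" viewBox="0 0 134.317 87.296">
  <polygon points="109.856,46.066 12.673,73.339 16.775,80.393 124.000,66.985" fill="none" stroke="#008000"/>
  <polyline points="52.662,50.272 61.641,47.438 70.788,46.045 80.105,46.096 89.590,47.588 99.245,50.523" fill="none" stroke="#008000"/>
  <polyline points="114.437,63.922 98.241,72.111 74.710,74.881 51.067,72.823 34.533,66.527 32.329,56.584" fill="none" stroke="#008000"/>
  <polyline points="70.012,62.053 61.534,50.296 65.060,41.381 74.497,36.434 83.754,36.585 86.740,42.961" fill="none" stroke="#008000"/>
  <polyline points="54.538,21.370 72.204,26.262 84.753,30.889 92.187,35.251 94.505,39.347 91.707,43.179" fill="none" stroke="#008000"/>
</svg>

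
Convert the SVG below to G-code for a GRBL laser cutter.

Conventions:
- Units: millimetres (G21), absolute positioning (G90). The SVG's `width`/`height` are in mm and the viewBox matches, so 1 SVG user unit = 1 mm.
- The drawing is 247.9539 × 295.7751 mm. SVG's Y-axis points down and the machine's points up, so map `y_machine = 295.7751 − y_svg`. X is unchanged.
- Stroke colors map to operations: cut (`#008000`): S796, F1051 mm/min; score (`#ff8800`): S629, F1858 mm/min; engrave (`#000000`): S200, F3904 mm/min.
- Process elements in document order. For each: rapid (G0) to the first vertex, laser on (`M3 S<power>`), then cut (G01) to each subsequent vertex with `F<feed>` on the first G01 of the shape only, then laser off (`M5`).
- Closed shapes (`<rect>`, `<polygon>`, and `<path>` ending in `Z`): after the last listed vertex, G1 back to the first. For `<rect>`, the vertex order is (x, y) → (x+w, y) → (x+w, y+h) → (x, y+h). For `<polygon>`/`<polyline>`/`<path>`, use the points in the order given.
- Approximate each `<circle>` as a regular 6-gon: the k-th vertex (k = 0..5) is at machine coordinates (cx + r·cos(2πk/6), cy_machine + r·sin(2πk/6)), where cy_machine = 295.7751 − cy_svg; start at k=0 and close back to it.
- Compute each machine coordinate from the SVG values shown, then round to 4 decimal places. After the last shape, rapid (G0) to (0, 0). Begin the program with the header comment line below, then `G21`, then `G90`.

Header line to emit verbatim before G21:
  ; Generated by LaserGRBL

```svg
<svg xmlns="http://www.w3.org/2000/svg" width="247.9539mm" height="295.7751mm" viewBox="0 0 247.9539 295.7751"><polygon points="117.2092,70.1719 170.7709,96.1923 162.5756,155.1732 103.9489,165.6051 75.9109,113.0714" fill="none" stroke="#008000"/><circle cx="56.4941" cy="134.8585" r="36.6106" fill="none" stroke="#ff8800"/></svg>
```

; Generated by LaserGRBL
G21
G90
G0 X117.2092 Y225.6032
M3 S796
G01 X170.7709 Y199.5828 F1051
G01 X162.5756 Y140.6019
G01 X103.9489 Y130.1700
G01 X75.9109 Y182.7037
G01 X117.2092 Y225.6032
M5
G0 X93.1047 Y160.9166
M3 S629
G01 X74.7994 Y192.6223 F1858
G01 X38.1888 Y192.6223
G01 X19.8835 Y160.9166
G01 X38.1888 Y129.2109
G01 X74.7994 Y129.2109
G01 X93.1047 Y160.9166
M5
G0 X0.0000 Y0.0000

Since the viewBox matches the mm dimensions, user units are millimetres directly. The only transform is the Y-flip y_m = 295.7751 − y_svg.

Shape 1 is a regular polygon drawn with `<polygon>`. Its stroke #008000 means cut at S796, F1051. After flipping Y the toolpath is (117.2092,225.6032) → (170.7709,199.5828) → (162.5756,140.6019) → (103.9489,130.1700) → (75.9109,182.7037) → (117.2092,225.6032), returning to the start.

Shape 2 is a circle drawn with `<circle>`. Its stroke #ff8800 means score at S629, F1858. After flipping Y the toolpath is (93.1047,160.9166) → (74.7994,192.6223) → (38.1888,192.6223) → (19.8835,160.9166) → (38.1888,129.2109) → (74.7994,129.2109) → (93.1047,160.9166), returning to the start.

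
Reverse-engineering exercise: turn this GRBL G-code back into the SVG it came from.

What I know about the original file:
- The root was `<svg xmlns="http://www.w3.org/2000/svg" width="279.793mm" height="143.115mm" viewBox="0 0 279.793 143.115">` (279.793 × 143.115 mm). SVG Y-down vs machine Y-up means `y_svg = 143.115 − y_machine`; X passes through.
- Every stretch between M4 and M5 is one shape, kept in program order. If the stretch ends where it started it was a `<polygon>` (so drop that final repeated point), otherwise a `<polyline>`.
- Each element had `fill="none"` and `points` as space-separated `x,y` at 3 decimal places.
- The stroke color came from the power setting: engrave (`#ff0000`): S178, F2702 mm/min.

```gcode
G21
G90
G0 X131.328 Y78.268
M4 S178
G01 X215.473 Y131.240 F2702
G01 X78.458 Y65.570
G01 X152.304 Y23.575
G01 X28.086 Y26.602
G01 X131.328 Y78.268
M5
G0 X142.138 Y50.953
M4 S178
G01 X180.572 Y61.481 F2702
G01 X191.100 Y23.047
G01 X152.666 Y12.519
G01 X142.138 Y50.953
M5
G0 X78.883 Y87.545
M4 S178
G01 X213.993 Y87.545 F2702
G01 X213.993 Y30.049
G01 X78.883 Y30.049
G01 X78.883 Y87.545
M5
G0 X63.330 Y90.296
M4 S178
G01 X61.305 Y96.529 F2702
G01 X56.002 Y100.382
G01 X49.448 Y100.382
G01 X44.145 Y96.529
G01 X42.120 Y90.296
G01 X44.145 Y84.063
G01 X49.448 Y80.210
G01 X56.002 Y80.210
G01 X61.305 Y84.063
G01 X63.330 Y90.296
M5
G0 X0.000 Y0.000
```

y_svg = 143.115 − y_m. Every run uses S178, so all elements get stroke `#ff0000` (engrave).

[1] closed run; points: 131.328,64.847 215.473,11.875 78.458,77.545 152.304,119.540 28.086,116.513

[2] closed run; points: 142.138,92.162 180.572,81.634 191.100,120.068 152.666,130.596

[3] closed run; points: 78.883,55.570 213.993,55.570 213.993,113.066 78.883,113.066

[4] closed run; points: 63.330,52.819 61.305,46.586 56.002,42.733 49.448,42.733 44.145,46.586 42.120,52.819 44.145,59.052 49.448,62.905 56.002,62.905 61.305,59.052

<svg xmlns="http://www.w3.org/2000/svg" width="279.793mm" height="143.115mm" viewBox="0 0 279.793 143.115">
  <polygon points="131.328,64.847 215.473,11.875 78.458,77.545 152.304,119.540 28.086,116.513" fill="none" stroke="#ff0000"/>
  <polygon points="142.138,92.162 180.572,81.634 191.100,120.068 152.666,130.596" fill="none" stroke="#ff0000"/>
  <polygon points="78.883,55.570 213.993,55.570 213.993,113.066 78.883,113.066" fill="none" stroke="#ff0000"/>
  <polygon points="63.330,52.819 61.305,46.586 56.002,42.733 49.448,42.733 44.145,46.586 42.120,52.819 44.145,59.052 49.448,62.905 56.002,62.905 61.305,59.052" fill="none" stroke="#ff0000"/>
</svg>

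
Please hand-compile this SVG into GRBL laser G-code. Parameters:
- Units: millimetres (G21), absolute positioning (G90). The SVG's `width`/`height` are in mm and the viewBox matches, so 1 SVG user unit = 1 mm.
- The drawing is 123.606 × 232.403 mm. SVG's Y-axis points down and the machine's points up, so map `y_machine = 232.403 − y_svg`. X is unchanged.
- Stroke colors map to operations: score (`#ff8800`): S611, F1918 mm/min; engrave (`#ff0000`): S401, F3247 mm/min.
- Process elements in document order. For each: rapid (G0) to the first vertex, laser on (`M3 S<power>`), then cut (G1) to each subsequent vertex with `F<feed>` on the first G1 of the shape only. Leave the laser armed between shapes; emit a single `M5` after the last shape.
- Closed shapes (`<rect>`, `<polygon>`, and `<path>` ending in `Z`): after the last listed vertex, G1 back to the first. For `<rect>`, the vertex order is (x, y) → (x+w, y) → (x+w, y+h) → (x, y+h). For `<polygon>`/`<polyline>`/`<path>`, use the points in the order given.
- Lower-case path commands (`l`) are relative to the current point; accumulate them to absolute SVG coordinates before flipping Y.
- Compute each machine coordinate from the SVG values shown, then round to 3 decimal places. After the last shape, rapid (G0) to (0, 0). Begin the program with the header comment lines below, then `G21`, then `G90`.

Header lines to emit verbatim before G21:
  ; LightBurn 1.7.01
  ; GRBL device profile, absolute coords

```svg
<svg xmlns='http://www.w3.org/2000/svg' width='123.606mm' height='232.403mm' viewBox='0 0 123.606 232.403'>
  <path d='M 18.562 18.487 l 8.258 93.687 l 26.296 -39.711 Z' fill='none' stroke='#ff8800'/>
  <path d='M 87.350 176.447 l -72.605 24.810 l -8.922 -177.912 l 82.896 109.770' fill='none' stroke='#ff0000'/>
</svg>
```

1 u = 1 mm; y_m = 232.403 − y.

[1] `<path>` closed polygon, #ff8800→score S611 F1918: (18.562,213.916) → (26.820,120.229) → (53.116,159.940) → (18.562,213.916) (closed)

[2] `<path>` open polyline, #ff0000→engrave S401 F3247: (87.350,55.956) → (14.745,31.146) → (5.823,209.058) → (88.719,99.288)

; LightBurn 1.7.01
; GRBL device profile, absolute coords
G21
G90
G0 X18.562 Y213.916
M3 S611
G1 X26.820 Y120.229 F1918
G1 X53.116 Y159.940
G1 X18.562 Y213.916
G0 X87.350 Y55.956
M3 S401
G1 X14.745 Y31.146 F3247
G1 X5.823 Y209.058
G1 X88.719 Y99.288
M5
G0 X0.000 Y0.000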